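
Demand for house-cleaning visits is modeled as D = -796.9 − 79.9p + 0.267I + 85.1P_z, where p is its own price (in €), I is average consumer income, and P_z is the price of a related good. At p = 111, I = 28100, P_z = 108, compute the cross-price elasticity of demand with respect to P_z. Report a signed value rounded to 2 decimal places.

At the given values, D = -796.9 − 79.9(111) + 0.267(28100) + 85.1(108) = 7027.7.
∂D/∂P_z = 85.1.
E = (85.1) × (108/7027.7) = 1.3077…

1.31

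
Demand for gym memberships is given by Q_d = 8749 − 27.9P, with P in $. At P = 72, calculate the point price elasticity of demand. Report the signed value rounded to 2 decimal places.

dQ_d/dP = −27.9. At P = 72, Q_d = 8749 − 27.9(72) = 6740.2.
Ed = (dQ_d/dP)·(P/Q_d) = −27.9 × (72/6740.2) = -0.2980…

-0.30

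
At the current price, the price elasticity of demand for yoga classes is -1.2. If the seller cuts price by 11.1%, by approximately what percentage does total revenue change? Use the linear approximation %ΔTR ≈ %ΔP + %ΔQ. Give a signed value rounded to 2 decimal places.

%ΔQ ≈ Ed × %ΔP = (-1.2) × (-11.1%) = +13.3200%
%ΔTR ≈ %ΔP + %ΔQ = (-11.1%) + (+13.3200%) = +2.2200%

+2.22%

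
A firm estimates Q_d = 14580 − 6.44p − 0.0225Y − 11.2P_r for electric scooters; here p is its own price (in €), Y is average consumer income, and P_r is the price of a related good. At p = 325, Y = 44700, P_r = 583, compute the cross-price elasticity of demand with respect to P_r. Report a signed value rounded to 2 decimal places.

At the given values, Q_d = 14580 − 6.44(325) − 0.0225(44700) − 11.2(583) = 4951.65.
∂Q_d/∂P_r = -11.2.
E = (-11.2) × (583/4951.65) = -1.3186…

-1.32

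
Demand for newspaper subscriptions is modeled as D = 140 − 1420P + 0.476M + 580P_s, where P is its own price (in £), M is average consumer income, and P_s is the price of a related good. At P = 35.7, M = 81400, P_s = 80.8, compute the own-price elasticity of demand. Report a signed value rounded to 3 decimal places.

-1.446

At the given values, D = 140 − 1420(35.7) + 0.476(81400) + 580(80.8) = 35056.4.
∂D/∂P = −1420.
E = (-1420) × (35.7/35056.4) = -1.44606…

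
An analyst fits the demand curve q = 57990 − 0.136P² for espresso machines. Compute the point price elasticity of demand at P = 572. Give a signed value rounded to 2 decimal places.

dq/dP = −2·0.136·P = -155.584. At P = 572, q = 13492.976.
Ed = (dq/dP)·(P/q) = (-155.584) × (572/13492.976) = -6.5955…

-6.60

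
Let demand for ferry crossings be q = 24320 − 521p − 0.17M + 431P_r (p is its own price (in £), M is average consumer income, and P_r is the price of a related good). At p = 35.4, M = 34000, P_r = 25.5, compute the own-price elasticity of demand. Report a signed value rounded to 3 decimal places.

-1.664

At the given values, q = 24320 − 521(35.4) − 0.17(34000) + 431(25.5) = 11087.1.
∂q/∂p = −521.
E = (-521) × (35.4/11087.1) = -1.66350…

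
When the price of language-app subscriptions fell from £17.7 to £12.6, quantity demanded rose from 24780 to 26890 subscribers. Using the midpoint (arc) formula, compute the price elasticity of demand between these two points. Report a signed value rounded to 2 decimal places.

%ΔQ = (26890 − 24780) / [(24780 + 26890)/2] = 2110/25835 = 0.081672…
%ΔP = (12.6 − 17.7) / [(17.7 + 12.6)/2] = -5.1/15.15 = -0.336633…
Arc Ed = %ΔQ / %ΔP = (2110/25835) / (-5.1/15.15) = -0.2426…

-0.24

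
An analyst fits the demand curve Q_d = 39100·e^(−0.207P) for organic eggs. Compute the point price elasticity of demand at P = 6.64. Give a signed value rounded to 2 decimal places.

-1.37

dQ_d/dP = −0.207·Q_d = -2047.47. At P = 6.64, Q_d = 9891.17.
Ed = (dQ_d/dP)·(P/Q_d) = (-2047.47) × (6.64/9891.17) = -1.3744…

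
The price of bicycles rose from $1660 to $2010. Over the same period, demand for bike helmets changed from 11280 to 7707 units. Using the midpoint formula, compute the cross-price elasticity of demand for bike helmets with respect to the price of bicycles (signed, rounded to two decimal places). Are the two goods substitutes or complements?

-1.97; complements

%ΔQ_{bike helmets} = (7707 − 11280)/avg = -3573/9493.5 = -0.376362…
%ΔP_{bicycles} = (2010 − 1660)/avg = 350/1835 = 0.190735…
E_cross = (-3573/9493.5) / (350/1835) = -1.9732…
E_cross < 0 ⇒ the goods are complements.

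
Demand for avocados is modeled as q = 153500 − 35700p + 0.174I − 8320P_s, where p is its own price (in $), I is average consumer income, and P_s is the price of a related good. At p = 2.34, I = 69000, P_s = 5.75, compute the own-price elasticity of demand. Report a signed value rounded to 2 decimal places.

At the given values, q = 153500 − 35700(2.34) + 0.174(69000) − 8320(5.75) = 34128.
∂q/∂p = −35700.
E = (-35700) × (2.34/34128) = -2.4477…

-2.45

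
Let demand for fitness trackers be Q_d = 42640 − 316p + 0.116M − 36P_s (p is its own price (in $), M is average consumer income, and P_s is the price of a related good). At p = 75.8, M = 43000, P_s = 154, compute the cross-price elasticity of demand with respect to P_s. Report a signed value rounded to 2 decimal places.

-0.31

At the given values, Q_d = 42640 − 316(75.8) + 0.116(43000) − 36(154) = 18131.2.
∂Q_d/∂P_s = -36.
E = (-36) × (154/18131.2) = -0.3057…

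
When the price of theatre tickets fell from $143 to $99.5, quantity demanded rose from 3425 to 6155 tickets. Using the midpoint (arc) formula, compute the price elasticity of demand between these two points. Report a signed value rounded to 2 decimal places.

%ΔQ = (6155 − 3425) / [(3425 + 6155)/2] = 2730/4790 = 0.569937…
%ΔP = (99.5 − 143) / [(143 + 99.5)/2] = -43.5/121.25 = -0.358762…
Arc Ed = %ΔQ / %ΔP = (2730/4790) / (-43.5/121.25) = -1.5886…

-1.59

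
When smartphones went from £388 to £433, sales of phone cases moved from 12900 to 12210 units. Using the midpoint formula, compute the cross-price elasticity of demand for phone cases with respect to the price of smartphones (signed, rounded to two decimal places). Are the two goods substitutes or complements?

%ΔQ_{phone cases} = (12210 − 12900)/avg = -690/12555 = -0.054958…
%ΔP_{smartphones} = (433 − 388)/avg = 45/410.5 = 0.109622…
E_cross = (-690/12555) / (45/410.5) = -0.5013…
E_cross < 0 ⇒ the goods are complements.

-0.50; complements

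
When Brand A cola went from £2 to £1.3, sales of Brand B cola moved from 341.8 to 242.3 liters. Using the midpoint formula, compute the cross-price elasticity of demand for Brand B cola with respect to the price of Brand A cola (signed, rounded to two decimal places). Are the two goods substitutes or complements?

%ΔQ_{Brand B cola} = (242.3 − 341.8)/avg = -99.5/292.05 = -0.340695…
%ΔP_{Brand A cola} = (1.3 − 2)/avg = -0.7/1.65 = -0.424242…
E_cross = (-99.5/292.05) / (-0.7/1.65) = 0.8030…
E_cross > 0 ⇒ the goods are substitutes.

0.80; substitutes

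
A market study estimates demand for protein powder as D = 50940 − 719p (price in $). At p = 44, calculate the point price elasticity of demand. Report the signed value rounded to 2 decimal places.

-1.64

dD/dp = −719. At p = 44, D = 50940 − 719(44) = 19304.
Ed = (dD/dp)·(p/D) = −719 × (44/19304) = -1.6388…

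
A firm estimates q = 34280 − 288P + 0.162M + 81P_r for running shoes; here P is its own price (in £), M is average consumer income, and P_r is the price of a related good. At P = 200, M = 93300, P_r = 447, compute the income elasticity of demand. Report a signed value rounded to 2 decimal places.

At the given values, q = 34280 − 288(200) + 0.162(93300) + 81(447) = 28001.6.
∂q/∂M = 0.162.
E = (0.162) × (93300/28001.6) = 0.5397…

0.54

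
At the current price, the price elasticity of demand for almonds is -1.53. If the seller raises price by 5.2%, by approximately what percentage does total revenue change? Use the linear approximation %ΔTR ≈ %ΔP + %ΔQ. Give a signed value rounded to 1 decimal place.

%ΔQ ≈ Ed × %ΔP = (-1.53) × (+5.2%) = -7.9560%
%ΔTR ≈ %ΔP + %ΔQ = (+5.2%) + (-7.9560%) = -2.7560%

-2.8%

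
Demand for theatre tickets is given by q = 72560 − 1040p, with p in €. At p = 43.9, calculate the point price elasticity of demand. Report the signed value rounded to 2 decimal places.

-1.70

dq/dp = −1040. At p = 43.9, q = 72560 − 1040(43.9) = 26904.
Ed = (dq/dp)·(p/q) = −1040 × (43.9/26904) = -1.6969…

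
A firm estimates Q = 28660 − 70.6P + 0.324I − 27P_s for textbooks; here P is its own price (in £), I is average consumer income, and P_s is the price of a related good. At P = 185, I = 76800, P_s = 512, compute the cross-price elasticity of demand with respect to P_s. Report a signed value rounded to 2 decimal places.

-0.52

At the given values, Q = 28660 − 70.6(185) + 0.324(76800) − 27(512) = 26658.2.
∂Q/∂P_s = -27.
E = (-27) × (512/26658.2) = -0.5185…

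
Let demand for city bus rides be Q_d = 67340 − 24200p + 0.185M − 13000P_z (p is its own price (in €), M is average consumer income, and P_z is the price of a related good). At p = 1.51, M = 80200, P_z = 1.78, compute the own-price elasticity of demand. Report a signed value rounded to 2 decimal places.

At the given values, Q_d = 67340 − 24200(1.51) + 0.185(80200) − 13000(1.78) = 22495.
∂Q_d/∂p = −24200.
E = (-24200) × (1.51/22495) = -1.6244…

-1.62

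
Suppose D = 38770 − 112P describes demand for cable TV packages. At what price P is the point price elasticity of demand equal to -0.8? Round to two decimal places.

Ed = −112P/(38770 − 112P). Set this equal to -0.8:
112P = 0.8·(38770 − 112P) ⇒ 112P(1 + 0.8) = 0.8·38770
P = 0.8·38770 / (112·1.8) = 153.8492…

153.85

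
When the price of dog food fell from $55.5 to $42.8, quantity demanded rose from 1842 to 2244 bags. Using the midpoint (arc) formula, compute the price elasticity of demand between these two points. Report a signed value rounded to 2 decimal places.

-0.76

%ΔQ = (2244 − 1842) / [(1842 + 2244)/2] = 402/2043 = 0.196769…
%ΔP = (42.8 − 55.5) / [(55.5 + 42.8)/2] = -12.7/49.15 = -0.258392…
Arc Ed = %ΔQ / %ΔP = (402/2043) / (-12.7/49.15) = -0.7615…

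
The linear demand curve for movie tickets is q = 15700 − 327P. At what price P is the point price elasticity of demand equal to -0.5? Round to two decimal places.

16.00

Ed = −327P/(15700 − 327P). Set this equal to -0.5:
327P = 0.5·(15700 − 327P) ⇒ 327P(1 + 0.5) = 0.5·15700
P = 0.5·15700 / (327·1.5) = 16.0040…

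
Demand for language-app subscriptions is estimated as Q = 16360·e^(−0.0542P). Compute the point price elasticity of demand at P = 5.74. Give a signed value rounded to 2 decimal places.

-0.31

dQ/dP = −0.0542·Q = -649.636. At P = 5.74, Q = 11985.9.
Ed = (dQ/dP)·(P/Q) = (-649.636) × (5.74/11985.9) = -0.3111…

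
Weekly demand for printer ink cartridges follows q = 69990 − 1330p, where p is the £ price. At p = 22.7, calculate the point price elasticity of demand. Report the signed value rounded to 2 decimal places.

-0.76

dq/dp = −1330. At p = 22.7, q = 69990 − 1330(22.7) = 39799.
Ed = (dq/dp)·(p/q) = −1330 × (22.7/39799) = -0.7585…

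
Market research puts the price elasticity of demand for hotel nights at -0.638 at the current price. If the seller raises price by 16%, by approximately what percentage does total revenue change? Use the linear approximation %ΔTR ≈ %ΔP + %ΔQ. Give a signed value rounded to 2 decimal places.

+5.79%

%ΔQ ≈ Ed × %ΔP = (-0.638) × (+16%) = -10.2080%
%ΔTR ≈ %ΔP + %ΔQ = (+16%) + (-10.2080%) = +5.7920%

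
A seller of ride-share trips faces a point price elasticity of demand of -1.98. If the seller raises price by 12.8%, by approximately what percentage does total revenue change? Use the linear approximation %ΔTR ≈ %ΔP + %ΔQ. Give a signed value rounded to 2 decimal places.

-12.54%

%ΔQ ≈ Ed × %ΔP = (-1.98) × (+12.8%) = -25.3440%
%ΔTR ≈ %ΔP + %ΔQ = (+12.8%) + (-25.3440%) = -12.5440%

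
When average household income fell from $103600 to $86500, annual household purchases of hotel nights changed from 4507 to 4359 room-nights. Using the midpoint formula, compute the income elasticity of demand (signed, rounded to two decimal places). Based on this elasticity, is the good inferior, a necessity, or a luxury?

%ΔQ = (4359 − 4507)/[( 4507 + 4359)/2] = -148/4433 = -0.033385…
%ΔIncome = (86500 − 103600)/[( 103600 + 86500)/2] = -17100/95050 = -0.179905…
E_income = (-148/4433) / (-17100/95050) = 0.1855…
0 < E_income < 1 ⇒ normal good, necessity.

0.19; necessity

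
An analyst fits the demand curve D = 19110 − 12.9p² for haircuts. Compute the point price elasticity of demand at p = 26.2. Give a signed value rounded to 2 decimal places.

-1.73

dD/dp = −2·12.9·p = -675.96. At p = 26.2, D = 10254.924.
Ed = (dD/dp)·(p/D) = (-675.96) × (26.2/10254.924) = -1.7269…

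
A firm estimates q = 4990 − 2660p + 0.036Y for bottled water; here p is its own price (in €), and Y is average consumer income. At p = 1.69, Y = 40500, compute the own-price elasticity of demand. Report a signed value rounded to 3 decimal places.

-2.302

At the given values, q = 4990 − 2660(1.69) + 0.036(40500) = 1952.6.
∂q/∂p = −2660.
E = (-2660) × (1.69/1952.6) = -2.30226…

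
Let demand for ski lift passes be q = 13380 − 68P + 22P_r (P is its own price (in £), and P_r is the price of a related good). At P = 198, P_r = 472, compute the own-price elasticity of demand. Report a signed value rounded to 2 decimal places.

-1.31

At the given values, q = 13380 − 68(198) + 22(472) = 10300.
∂q/∂P = −68.
E = (-68) × (198/10300) = -1.3071…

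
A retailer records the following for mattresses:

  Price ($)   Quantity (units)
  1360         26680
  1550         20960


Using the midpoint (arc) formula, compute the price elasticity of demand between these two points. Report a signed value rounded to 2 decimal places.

-1.84

%ΔQ = (20960 − 26680) / [(26680 + 20960)/2] = -5720/23820 = -0.240134…
%ΔP = (1550 − 1360) / [(1360 + 1550)/2] = 190/1455 = 0.130584…
Arc Ed = %ΔQ / %ΔP = (-5720/23820) / (190/1455) = -1.8389…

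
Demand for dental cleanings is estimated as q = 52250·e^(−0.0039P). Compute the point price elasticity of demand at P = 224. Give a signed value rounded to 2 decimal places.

dq/dP = −0.0039·q = -85.0651. At P = 224, q = 21811.6.
Ed = (dq/dP)·(P/q) = (-85.0651) × (224/21811.6) = -0.8736

-0.87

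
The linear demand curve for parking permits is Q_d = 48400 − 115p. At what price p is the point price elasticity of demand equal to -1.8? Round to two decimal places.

270.56

Ed = −115p/(48400 − 115p). Set this equal to -1.8:
115p = 1.8·(48400 − 115p) ⇒ 115p(1 + 1.8) = 1.8·48400
p = 1.8·48400 / (115·2.8) = 270.5590…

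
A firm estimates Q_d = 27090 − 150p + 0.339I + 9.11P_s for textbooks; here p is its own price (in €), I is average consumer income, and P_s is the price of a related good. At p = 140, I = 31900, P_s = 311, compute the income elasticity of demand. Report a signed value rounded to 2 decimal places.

At the given values, Q_d = 27090 − 150(140) + 0.339(31900) + 9.11(311) = 19737.31.
∂Q_d/∂I = 0.339.
E = (0.339) × (31900/19737.31) = 0.5479…

0.55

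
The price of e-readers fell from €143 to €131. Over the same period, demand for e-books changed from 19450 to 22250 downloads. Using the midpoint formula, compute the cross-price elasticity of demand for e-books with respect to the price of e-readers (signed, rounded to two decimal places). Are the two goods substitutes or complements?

%ΔQ_{e-books} = (22250 − 19450)/avg = 2800/20850 = 0.134292…
%ΔP_{e-readers} = (131 − 143)/avg = -12/137 = -0.087591…
E_cross = (2800/20850) / (-12/137) = -1.5331…
E_cross < 0 ⇒ the goods are complements.

-1.53; complements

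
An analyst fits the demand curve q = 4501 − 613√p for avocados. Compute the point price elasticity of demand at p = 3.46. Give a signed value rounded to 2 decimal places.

dq/dp = −613/(2√p) = -164.775. At p = 3.46, q = 3360.75.
Ed = (dq/dp)·(p/q) = (-164.775) × (3.46/3360.75) = -0.1696…

-0.17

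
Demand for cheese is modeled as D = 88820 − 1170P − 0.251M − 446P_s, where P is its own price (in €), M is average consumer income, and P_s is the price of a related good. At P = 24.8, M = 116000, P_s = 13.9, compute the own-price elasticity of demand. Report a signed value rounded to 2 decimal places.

At the given values, D = 88820 − 1170(24.8) − 0.251(116000) − 446(13.9) = 24488.6.
∂D/∂P = −1170.
E = (-1170) × (24.8/24488.6) = -1.1848…

-1.18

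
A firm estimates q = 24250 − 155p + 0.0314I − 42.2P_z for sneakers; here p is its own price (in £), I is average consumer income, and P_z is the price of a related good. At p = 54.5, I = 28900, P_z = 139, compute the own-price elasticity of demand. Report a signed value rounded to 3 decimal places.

-0.779

At the given values, q = 24250 − 155(54.5) + 0.0314(28900) − 42.2(139) = 10844.16.
∂q/∂p = −155.
E = (-155) × (54.5/10844.16) = -0.77899…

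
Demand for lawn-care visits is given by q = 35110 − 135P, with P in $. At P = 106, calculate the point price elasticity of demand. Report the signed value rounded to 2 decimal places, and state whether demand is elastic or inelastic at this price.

dq/dP = −135. At P = 106, q = 35110 − 135(106) = 20800.
Ed = (dq/dP)·(P/q) = −135 × (106/20800) = -0.6879…
|Ed| = 0.69 < 1, so demand is inelastic.

-0.69; inelastic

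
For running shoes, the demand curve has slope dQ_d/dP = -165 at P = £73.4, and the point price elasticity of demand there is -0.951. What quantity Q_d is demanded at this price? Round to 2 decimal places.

12735.02

Ed = (dQ_d/dP)·(P/Q_d) ⇒ Q_d = (dQ_d/dP)·P/Ed = (-165)·73.4/(-0.951) = 12735.0157…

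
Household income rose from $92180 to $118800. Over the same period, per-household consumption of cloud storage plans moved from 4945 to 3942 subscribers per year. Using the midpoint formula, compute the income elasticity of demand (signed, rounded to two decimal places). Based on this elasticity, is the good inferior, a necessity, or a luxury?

-0.89; inferior

%ΔQ = (3942 − 4945)/[( 4945 + 3942)/2] = -1003/4443.5 = -0.225722…
%ΔIncome = (118800 − 92180)/[( 92180 + 118800)/2] = 26620/105490 = 0.252346…
E_income = (-1003/4443.5) / (26620/105490) = -0.8944…
E_income < 0 ⇒ inferior good.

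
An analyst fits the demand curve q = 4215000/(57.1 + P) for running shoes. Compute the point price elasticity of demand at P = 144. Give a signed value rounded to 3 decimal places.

-0.716

dq/dP = −4215000/(57.1 + P)² = -104.225. At P = 144, q = 20959.7.
Ed = (dq/dP)·(P/q) = (-104.225) × (144/20959.7) = -0.71606…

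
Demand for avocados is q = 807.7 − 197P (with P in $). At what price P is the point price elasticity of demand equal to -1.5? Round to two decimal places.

Ed = −197P/(807.7 − 197P). Set this equal to -1.5:
197P = 1.5·(807.7 − 197P) ⇒ 197P(1 + 1.5) = 1.5·807.7
P = 1.5·807.7 / (197·2.5) = 2.46

2.46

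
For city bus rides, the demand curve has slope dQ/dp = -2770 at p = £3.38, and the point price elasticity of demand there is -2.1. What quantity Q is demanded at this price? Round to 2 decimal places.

Ed = (dQ/dp)·(p/Q) ⇒ Q = (dQ/dp)·p/Ed = (-2770)·3.38/(-2.1) = 4458.3809…

4458.38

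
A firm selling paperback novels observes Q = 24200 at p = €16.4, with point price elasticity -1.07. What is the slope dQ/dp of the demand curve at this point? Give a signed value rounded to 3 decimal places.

Ed = (dQ/dp)·(p/Q) ⇒ dQ/dp = Ed·Q/p = (-1.07)·24200/16.4 = -1578.90243…

-1578.902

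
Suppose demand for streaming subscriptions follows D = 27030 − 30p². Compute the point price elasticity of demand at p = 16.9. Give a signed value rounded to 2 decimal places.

dD/dp = −2·30·p = -1014. At p = 16.9, D = 18461.7.
Ed = (dD/dp)·(p/D) = (-1014) × (16.9/18461.7) = -0.9282…

-0.93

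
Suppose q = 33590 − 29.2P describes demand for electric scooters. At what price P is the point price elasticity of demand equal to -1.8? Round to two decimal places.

739.51

Ed = −29.2P/(33590 − 29.2P). Set this equal to -1.8:
29.2P = 1.8·(33590 − 29.2P) ⇒ 29.2P(1 + 1.8) = 1.8·33590
P = 1.8·33590 / (29.2·2.8) = 739.5058…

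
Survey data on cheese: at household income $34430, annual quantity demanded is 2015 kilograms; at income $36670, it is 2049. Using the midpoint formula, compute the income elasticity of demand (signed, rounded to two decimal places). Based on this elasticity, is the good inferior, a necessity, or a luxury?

%ΔQ = (2049 − 2015)/[( 2015 + 2049)/2] = 34/2032 = 0.016732…
%ΔIncome = (36670 − 34430)/[( 34430 + 36670)/2] = 2240/35550 = 0.063009…
E_income = (34/2032) / (2240/35550) = 0.2655…
0 < E_income < 1 ⇒ normal good, necessity.

0.27; necessity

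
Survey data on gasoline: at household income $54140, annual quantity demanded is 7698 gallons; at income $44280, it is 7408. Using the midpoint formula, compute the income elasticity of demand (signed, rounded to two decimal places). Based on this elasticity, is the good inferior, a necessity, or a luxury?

0.19; necessity

%ΔQ = (7408 − 7698)/[( 7698 + 7408)/2] = -290/7553 = -0.038395…
%ΔIncome = (44280 − 54140)/[( 54140 + 44280)/2] = -9860/49210 = -0.200365…
E_income = (-290/7553) / (-9860/49210) = 0.1916…
0 < E_income < 1 ⇒ normal good, necessity.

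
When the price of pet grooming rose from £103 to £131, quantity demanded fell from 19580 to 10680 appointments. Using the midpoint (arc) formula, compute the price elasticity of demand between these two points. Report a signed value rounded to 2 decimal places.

-2.46

%ΔQ = (10680 − 19580) / [(19580 + 10680)/2] = -8900/15130 = -0.588235…
%ΔP = (131 − 103) / [(103 + 131)/2] = 28/117 = 0.239316…
Arc Ed = %ΔQ / %ΔP = (-8900/15130) / (28/117) = -2.4579…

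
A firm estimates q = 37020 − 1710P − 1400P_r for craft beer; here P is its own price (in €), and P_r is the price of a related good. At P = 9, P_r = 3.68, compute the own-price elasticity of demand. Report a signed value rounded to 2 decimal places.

At the given values, q = 37020 − 1710(9) − 1400(3.68) = 16478.
∂q/∂P = −1710.
E = (-1710) × (9/16478) = -0.9339…

-0.93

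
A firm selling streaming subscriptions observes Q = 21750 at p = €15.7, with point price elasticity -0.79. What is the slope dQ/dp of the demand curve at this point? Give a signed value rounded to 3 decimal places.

-1094.427

Ed = (dQ/dp)·(p/Q) ⇒ dQ/dp = Ed·Q/p = (-0.79)·21750/15.7 = -1094.42675…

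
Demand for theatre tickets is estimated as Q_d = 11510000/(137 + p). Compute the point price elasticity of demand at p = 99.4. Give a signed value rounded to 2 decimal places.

dQ_d/dp = −11510000/(137 + p)² = -205.959. At p = 99.4, Q_d = 48688.7.
Ed = (dQ_d/dp)·(p/Q_d) = (-205.959) × (99.4/48688.7) = -0.4204…

-0.42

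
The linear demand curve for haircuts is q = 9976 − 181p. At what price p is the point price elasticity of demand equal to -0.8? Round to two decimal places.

Ed = −181p/(9976 − 181p). Set this equal to -0.8:
181p = 0.8·(9976 − 181p) ⇒ 181p(1 + 0.8) = 0.8·9976
p = 0.8·9976 / (181·1.8) = 24.4960…

24.50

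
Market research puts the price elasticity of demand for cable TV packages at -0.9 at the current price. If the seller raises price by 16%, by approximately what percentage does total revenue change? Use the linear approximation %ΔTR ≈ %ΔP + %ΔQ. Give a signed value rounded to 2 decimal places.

+1.60%

%ΔQ ≈ Ed × %ΔP = (-0.9) × (+16%) = -14.4000%
%ΔTR ≈ %ΔP + %ΔQ = (+16%) + (-14.4000%) = +1.6000%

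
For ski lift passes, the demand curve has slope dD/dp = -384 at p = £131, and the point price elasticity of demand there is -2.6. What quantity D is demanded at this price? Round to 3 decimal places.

Ed = (dD/dp)·(p/D) ⇒ D = (dD/dp)·p/Ed = (-384)·131/(-2.6) = 19347.69230…

19347.692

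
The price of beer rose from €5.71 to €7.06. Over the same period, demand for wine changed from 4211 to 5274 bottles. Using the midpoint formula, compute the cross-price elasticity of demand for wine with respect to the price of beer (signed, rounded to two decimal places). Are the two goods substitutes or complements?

1.06; substitutes

%ΔQ_{wine} = (5274 − 4211)/avg = 1063/4742.5 = 0.224143…
%ΔP_{beer} = (7.06 − 5.71)/avg = 1.35/6.385 = 0.211433…
E_cross = (1063/4742.5) / (1.35/6.385) = 1.0601…
E_cross > 0 ⇒ the goods are substitutes.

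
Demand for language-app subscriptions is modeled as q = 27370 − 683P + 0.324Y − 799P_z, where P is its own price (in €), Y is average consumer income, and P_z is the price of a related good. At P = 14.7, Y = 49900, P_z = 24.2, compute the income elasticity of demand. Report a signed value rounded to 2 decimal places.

1.14

At the given values, q = 27370 − 683(14.7) + 0.324(49900) − 799(24.2) = 14161.7.
∂q/∂Y = 0.324.
E = (0.324) × (49900/14161.7) = 1.1416…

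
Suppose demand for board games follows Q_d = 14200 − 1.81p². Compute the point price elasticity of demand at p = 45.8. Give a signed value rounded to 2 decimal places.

-0.73

dQ_d/dp = −2·1.81·p = -165.796. At p = 45.8, Q_d = 10403.2716.
Ed = (dQ_d/dp)·(p/Q_d) = (-165.796) × (45.8/10403.2716) = -0.7299…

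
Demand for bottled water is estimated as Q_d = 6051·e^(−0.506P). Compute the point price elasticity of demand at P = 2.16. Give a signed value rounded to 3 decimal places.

dQ_d/dP = −0.506·Q_d = -1026.39. At P = 2.16, Q_d = 2028.43.
Ed = (dQ_d/dP)·(P/Q_d) = (-1026.39) × (2.16/2028.43) = -1.09296

-1.093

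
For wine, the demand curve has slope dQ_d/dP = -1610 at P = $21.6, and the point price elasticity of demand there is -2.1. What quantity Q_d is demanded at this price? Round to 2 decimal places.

Ed = (dQ_d/dP)·(P/Q_d) ⇒ Q_d = (dQ_d/dP)·P/Ed = (-1610)·21.6/(-2.1) = 16560

16560.00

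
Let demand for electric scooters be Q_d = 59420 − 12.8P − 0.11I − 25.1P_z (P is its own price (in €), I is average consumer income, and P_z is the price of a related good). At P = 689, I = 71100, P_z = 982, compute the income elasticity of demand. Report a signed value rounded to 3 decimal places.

At the given values, Q_d = 59420 − 12.8(689) − 0.11(71100) − 25.1(982) = 18131.6.
∂Q_d/∂I = -0.11.
E = (-0.11) × (71100/18131.6) = -0.43134…

-0.431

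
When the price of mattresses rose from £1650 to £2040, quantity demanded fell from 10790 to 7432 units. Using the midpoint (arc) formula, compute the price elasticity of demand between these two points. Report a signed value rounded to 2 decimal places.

%ΔQ = (7432 − 10790) / [(10790 + 7432)/2] = -3358/9111 = -0.368565…
%ΔP = (2040 − 1650) / [(1650 + 2040)/2] = 390/1845 = 0.211382…
Arc Ed = %ΔQ / %ΔP = (-3358/9111) / (390/1845) = -1.7435…

-1.74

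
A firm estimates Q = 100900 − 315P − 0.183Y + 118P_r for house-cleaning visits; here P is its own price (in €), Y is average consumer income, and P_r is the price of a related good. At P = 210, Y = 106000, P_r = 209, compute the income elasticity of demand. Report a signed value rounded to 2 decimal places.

At the given values, Q = 100900 − 315(210) − 0.183(106000) + 118(209) = 40014.
∂Q/∂Y = -0.183.
E = (-0.183) × (106000/40014) = -0.4847…

-0.48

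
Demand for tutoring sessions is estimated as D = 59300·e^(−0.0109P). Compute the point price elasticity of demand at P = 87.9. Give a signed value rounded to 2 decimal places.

dD/dP = −0.0109·D = -247.959. At P = 87.9, D = 22748.5.
Ed = (dD/dP)·(P/D) = (-247.959) × (87.9/22748.5) = -0.9581…

-0.96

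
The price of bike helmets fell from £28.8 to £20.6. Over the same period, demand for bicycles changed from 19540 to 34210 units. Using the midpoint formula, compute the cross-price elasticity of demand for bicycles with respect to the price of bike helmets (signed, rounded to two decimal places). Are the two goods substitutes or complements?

%ΔQ_{bicycles} = (34210 − 19540)/avg = 14670/26875 = 0.545860…
%ΔP_{bike helmets} = (20.6 − 28.8)/avg = -8.2/24.7 = -0.331983…
E_cross = (14670/26875) / (-8.2/24.7) = -1.6442…
E_cross < 0 ⇒ the goods are complements.

-1.64; complements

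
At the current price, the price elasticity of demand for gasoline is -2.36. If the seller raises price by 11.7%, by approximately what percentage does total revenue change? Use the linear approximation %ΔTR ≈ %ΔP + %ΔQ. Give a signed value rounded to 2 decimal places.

-15.91%

%ΔQ ≈ Ed × %ΔP = (-2.36) × (+11.7%) = -27.6120%
%ΔTR ≈ %ΔP + %ΔQ = (+11.7%) + (-27.6120%) = -15.9120%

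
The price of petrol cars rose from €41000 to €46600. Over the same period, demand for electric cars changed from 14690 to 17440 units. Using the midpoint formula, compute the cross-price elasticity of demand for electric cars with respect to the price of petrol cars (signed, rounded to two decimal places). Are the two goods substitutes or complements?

1.34; substitutes

%ΔQ_{electric cars} = (17440 − 14690)/avg = 2750/16065 = 0.171179…
%ΔP_{petrol cars} = (46600 − 41000)/avg = 5600/43800 = 0.127853…
E_cross = (2750/16065) / (5600/43800) = 1.3388…
E_cross > 0 ⇒ the goods are substitutes.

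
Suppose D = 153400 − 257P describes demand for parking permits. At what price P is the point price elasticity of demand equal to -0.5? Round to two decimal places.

Ed = −257P/(153400 − 257P). Set this equal to -0.5:
257P = 0.5·(153400 − 257P) ⇒ 257P(1 + 0.5) = 0.5·153400
P = 0.5·153400 / (257·1.5) = 198.9623…

198.96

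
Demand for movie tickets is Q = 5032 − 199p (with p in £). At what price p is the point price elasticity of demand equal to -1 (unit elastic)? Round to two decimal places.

Ed = −199p/(5032 − 199p). Set this equal to -1:
199p = 1·(5032 − 199p) ⇒ 199p(1 + 1) = 1·5032
p = 1·5032 / (199·2) = 12.6432…

12.64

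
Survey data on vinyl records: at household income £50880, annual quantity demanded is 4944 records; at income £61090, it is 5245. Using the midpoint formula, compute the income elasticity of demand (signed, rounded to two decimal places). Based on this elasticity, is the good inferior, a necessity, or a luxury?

%ΔQ = (5245 − 4944)/[( 4944 + 5245)/2] = 301/5094.5 = 0.059083…
%ΔIncome = (61090 − 50880)/[( 50880 + 61090)/2] = 10210/55985 = 0.182370…
E_income = (301/5094.5) / (10210/55985) = 0.3239…
0 < E_income < 1 ⇒ normal good, necessity.

0.32; necessity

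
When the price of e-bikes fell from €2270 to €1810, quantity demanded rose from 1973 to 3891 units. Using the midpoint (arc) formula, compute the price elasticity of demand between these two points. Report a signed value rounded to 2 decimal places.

-2.90

%ΔQ = (3891 − 1973) / [(1973 + 3891)/2] = 1918/2932 = 0.654160…
%ΔP = (1810 − 2270) / [(2270 + 1810)/2] = -460/2040 = -0.225490…
Arc Ed = %ΔQ / %ΔP = (1918/2932) / (-460/2040) = -2.9010…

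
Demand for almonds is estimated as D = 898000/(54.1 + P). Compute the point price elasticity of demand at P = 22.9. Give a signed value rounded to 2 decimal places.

-0.30

dD/dP = −898000/(54.1 + P)² = -151.459. At P = 22.9, D = 11662.3.
Ed = (dD/dP)·(P/D) = (-151.459) × (22.9/11662.3) = -0.2974…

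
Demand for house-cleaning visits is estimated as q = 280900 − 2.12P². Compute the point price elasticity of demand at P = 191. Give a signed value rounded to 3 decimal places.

-0.760

dq/dP = −2·2.12·P = -809.84. At P = 191, q = 203560.28.
Ed = (dq/dP)·(P/q) = (-809.84) × (191/203560.28) = -0.75987…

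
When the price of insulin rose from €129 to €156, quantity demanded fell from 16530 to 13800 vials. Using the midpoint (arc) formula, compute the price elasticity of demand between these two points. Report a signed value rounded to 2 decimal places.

%ΔQ = (13800 − 16530) / [(16530 + 13800)/2] = -2730/15165 = -0.180019…
%ΔP = (156 − 129) / [(129 + 156)/2] = 27/142.5 = 0.189473…
Arc Ed = %ΔQ / %ΔP = (-2730/15165) / (27/142.5) = -0.9501…

-0.95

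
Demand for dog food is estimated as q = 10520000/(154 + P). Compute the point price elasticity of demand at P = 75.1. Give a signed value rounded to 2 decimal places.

-0.33

dq/dP = −10520000/(154 + P)² = -200.431. At P = 75.1, q = 45918.8.
Ed = (dq/dP)·(P/q) = (-200.431) × (75.1/45918.8) = -0.3278…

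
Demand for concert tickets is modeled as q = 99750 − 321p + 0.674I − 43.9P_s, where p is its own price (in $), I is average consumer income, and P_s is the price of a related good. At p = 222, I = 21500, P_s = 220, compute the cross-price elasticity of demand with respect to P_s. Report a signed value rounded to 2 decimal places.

-0.29

At the given values, q = 99750 − 321(222) + 0.674(21500) − 43.9(220) = 33321.
∂q/∂P_s = -43.9.
E = (-43.9) × (220/33321) = -0.2898…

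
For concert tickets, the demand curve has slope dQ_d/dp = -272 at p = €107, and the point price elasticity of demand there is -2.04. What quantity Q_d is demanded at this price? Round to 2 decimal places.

Ed = (dQ_d/dp)·(p/Q_d) ⇒ Q_d = (dQ_d/dp)·p/Ed = (-272)·107/(-2.04) = 14266.6666…

14266.67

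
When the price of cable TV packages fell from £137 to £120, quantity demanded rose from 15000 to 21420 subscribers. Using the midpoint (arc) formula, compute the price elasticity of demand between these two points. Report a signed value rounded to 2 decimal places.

-2.66

%ΔQ = (21420 − 15000) / [(15000 + 21420)/2] = 6420/18210 = 0.352553…
%ΔP = (120 − 137) / [(137 + 120)/2] = -17/128.5 = -0.132295…
Arc Ed = %ΔQ / %ΔP = (6420/18210) / (-17/128.5) = -2.6648…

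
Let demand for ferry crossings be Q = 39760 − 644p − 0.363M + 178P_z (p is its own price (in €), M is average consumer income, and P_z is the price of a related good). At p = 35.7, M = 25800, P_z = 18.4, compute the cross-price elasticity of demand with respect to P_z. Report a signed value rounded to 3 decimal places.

0.307

At the given values, Q = 39760 − 644(35.7) − 0.363(25800) + 178(18.4) = 10679.
∂Q/∂P_z = 178.
E = (178) × (18.4/10679) = 0.30669…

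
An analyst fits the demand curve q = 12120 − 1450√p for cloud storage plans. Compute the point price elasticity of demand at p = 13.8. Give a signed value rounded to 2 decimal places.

-0.40

dq/dp = −1450/(2√p) = -195.163. At p = 13.8, q = 6733.49.
Ed = (dq/dp)·(p/q) = (-195.163) × (13.8/6733.49) = -0.3999…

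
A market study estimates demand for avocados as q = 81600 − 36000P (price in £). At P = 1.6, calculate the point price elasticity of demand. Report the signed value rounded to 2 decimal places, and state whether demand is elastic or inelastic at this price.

-2.40; elastic

dq/dP = −36000. At P = 1.6, q = 81600 − 36000(1.6) = 24000.
Ed = (dq/dP)·(P/q) = −36000 × (1.6/24000) = -2.4
|Ed| = 2.40 > 1, so demand is elastic.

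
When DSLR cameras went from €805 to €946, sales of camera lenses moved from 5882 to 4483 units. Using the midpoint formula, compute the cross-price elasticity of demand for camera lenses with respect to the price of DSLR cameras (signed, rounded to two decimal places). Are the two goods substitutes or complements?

%ΔQ_{camera lenses} = (4483 − 5882)/avg = -1399/5182.5 = -0.269946…
%ΔP_{DSLR cameras} = (946 − 805)/avg = 141/875.5 = 0.161050…
E_cross = (-1399/5182.5) / (141/875.5) = -1.6761…
E_cross < 0 ⇒ the goods are complements.

-1.68; complements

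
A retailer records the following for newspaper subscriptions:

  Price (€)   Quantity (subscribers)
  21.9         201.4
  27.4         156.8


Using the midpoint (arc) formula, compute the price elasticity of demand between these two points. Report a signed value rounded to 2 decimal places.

-1.12

%ΔQ = (156.8 − 201.4) / [(201.4 + 156.8)/2] = -44.6/179.1 = -0.249022…
%ΔP = (27.4 − 21.9) / [(21.9 + 27.4)/2] = 5.5/24.65 = 0.223123…
Arc Ed = %ΔQ / %ΔP = (-44.6/179.1) / (5.5/24.65) = -1.1160…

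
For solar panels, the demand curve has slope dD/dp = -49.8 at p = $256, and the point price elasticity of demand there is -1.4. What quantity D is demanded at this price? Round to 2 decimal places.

Ed = (dD/dp)·(p/D) ⇒ D = (dD/dp)·p/Ed = (-49.8)·256/(-1.4) = 9106.2857…

9106.29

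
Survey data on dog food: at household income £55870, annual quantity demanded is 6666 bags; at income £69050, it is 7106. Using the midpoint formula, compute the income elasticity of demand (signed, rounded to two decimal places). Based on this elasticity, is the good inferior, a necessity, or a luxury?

%ΔQ = (7106 − 6666)/[( 6666 + 7106)/2] = 440/6886 = 0.063897…
%ΔIncome = (69050 − 55870)/[( 55870 + 69050)/2] = 13180/62460 = 0.211015…
E_income = (440/6886) / (13180/62460) = 0.3028…
0 < E_income < 1 ⇒ normal good, necessity.

0.30; necessity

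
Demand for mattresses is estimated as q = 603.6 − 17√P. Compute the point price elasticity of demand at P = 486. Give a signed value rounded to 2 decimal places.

dq/dP = −17/(2√P) = -0.385568. At P = 486, q = 228.828.
Ed = (dq/dP)·(P/q) = (-0.385568) × (486/228.828) = -0.8188…

-0.82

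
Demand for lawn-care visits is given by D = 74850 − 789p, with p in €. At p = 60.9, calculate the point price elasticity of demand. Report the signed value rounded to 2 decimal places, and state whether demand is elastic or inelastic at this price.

dD/dp = −789. At p = 60.9, D = 74850 − 789(60.9) = 26799.9.
Ed = (dD/dp)·(p/D) = −789 × (60.9/26799.9) = -1.7929…
|Ed| = 1.79 > 1, so demand is elastic.

-1.79; elastic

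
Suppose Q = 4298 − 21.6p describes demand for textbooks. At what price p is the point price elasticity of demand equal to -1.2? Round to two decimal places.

108.54

Ed = −21.6p/(4298 − 21.6p). Set this equal to -1.2:
21.6p = 1.2·(4298 − 21.6p) ⇒ 21.6p(1 + 1.2) = 1.2·4298
p = 1.2·4298 / (21.6·2.2) = 108.5353…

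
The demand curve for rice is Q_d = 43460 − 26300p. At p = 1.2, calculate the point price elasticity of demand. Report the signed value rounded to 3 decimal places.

-2.652

dQ_d/dp = −26300. At p = 1.2, Q_d = 43460 − 26300(1.2) = 11900.
Ed = (dQ_d/dp)·(p/Q_d) = −26300 × (1.2/11900) = -2.65210…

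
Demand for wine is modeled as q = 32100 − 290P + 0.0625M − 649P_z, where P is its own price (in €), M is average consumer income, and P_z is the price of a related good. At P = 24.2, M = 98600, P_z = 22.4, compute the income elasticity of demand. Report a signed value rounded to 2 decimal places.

At the given values, q = 32100 − 290(24.2) + 0.0625(98600) − 649(22.4) = 16706.9.
∂q/∂M = 0.0625.
E = (0.0625) × (98600/16706.9) = 0.3688…

0.37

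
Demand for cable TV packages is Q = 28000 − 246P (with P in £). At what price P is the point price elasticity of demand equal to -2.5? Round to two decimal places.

81.30

Ed = −246P/(28000 − 246P). Set this equal to -2.5:
246P = 2.5·(28000 − 246P) ⇒ 246P(1 + 2.5) = 2.5·28000
P = 2.5·28000 / (246·3.5) = 81.3008…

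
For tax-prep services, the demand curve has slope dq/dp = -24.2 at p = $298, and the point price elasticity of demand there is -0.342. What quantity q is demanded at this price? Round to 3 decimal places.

21086.550

Ed = (dq/dp)·(p/q) ⇒ q = (dq/dp)·p/Ed = (-24.2)·298/(-0.342) = 21086.54970…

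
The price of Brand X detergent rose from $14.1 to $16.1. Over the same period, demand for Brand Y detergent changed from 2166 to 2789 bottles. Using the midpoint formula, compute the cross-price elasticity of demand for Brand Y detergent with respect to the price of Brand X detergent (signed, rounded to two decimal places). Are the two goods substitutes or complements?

%ΔQ_{Brand Y detergent} = (2789 − 2166)/avg = 623/2477.5 = 0.251463…
%ΔP_{Brand X detergent} = (16.1 − 14.1)/avg = 2/15.1 = 0.132450…
E_cross = (623/2477.5) / (2/15.1) = 1.8985…
E_cross > 0 ⇒ the goods are substitutes.

1.90; substitutes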